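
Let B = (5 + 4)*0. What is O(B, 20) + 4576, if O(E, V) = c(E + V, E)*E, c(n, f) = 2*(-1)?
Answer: 4576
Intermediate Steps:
c(n, f) = -2
B = 0 (B = 9*0 = 0)
O(E, V) = -2*E
O(B, 20) + 4576 = -2*0 + 4576 = 0 + 4576 = 4576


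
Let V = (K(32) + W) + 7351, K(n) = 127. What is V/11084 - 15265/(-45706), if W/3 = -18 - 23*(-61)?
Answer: 350447579/253302652 ≈ 1.3835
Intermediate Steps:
W = 4155 (W = 3*(-18 - 23*(-61)) = 3*(-18 + 1403) = 3*1385 = 4155)
V = 11633 (V = (127 + 4155) + 7351 = 4282 + 7351 = 11633)
V/11084 - 15265/(-45706) = 11633/11084 - 15265/(-45706) = 11633*(1/11084) - 15265*(-1/45706) = 11633/11084 + 15265/45706 = 350447579/253302652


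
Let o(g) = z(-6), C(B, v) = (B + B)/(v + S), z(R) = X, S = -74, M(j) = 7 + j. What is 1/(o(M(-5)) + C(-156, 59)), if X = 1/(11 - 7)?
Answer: 20/421 ≈ 0.047506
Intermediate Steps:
X = ¼ (X = 1/4 = ¼ ≈ 0.25000)
z(R) = ¼
C(B, v) = 2*B/(-74 + v) (C(B, v) = (B + B)/(v - 74) = (2*B)/(-74 + v) = 2*B/(-74 + v))
o(g) = ¼
1/(o(M(-5)) + C(-156, 59)) = 1/(¼ + 2*(-156)/(-74 + 59)) = 1/(¼ + 2*(-156)/(-15)) = 1/(¼ + 2*(-156)*(-1/15)) = 1/(¼ + 104/5) = 1/(421/20) = 20/421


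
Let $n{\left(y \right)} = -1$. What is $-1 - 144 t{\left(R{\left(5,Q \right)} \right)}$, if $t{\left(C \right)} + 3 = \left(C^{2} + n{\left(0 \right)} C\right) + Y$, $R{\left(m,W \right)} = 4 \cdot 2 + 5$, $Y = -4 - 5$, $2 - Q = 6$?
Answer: $-20737$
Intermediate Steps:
$Q = -4$ ($Q = 2 - 6 = -4$)
$Y = -9$
$R{\left(m,W \right)} = 13$ ($R{\left(m,W \right)} = 8 + 5 = 13$)
$t{\left(C \right)} = -12 + C^{2} - C$ ($t{\left(C \right)} = -3 - \left(9 + C - C^{2}\right) = -12 + C^{2} - C$)
$-1 - 144 t{\left(R{\left(5,Q \right)} \right)} = -1 - 144 \left(-12 + 13^{2} - 13\right) = -1 - 144 \left(-12 + 169 - 13\right) = -1 - 20736 = -20737$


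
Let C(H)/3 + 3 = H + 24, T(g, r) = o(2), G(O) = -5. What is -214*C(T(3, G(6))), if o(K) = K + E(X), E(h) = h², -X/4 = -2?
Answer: -55854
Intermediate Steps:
X = 8 (X = -4*(-2) = 8)
o(K) = 64 + K (o(K) = K + 8² = K + 64 = 64 + K)
T(g, r) = 66 (T(g, r) = 64 + 2 = 66)
C(H) = 63 + 3*H (C(H) = -9 + 3*(H + 24) = -9 + 3*(24 + H) = -9 + (72 + 3*H) = 63 + 3*H)
-214*C(T(3, G(6))) = -214*(63 + 3*66) = -214*(63 + 198) = -214*261 = -55854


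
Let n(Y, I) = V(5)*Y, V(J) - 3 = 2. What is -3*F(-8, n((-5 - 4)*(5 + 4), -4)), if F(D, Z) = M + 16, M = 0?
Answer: -48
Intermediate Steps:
V(J) = 5 (V(J) = 3 + 2 = 5)
n(Y, I) = 5*Y
F(D, Z) = 16 (F(D, Z) = 0 + 16 = 16)
-3*F(-8, n((-5 - 4)*(5 + 4), -4)) = -3*16 = -48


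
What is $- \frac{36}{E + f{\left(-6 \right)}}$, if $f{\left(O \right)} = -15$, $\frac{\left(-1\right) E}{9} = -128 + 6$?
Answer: $- \frac{12}{361} \approx -0.033241$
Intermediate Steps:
$E = 1098$ ($E = - 9 \left(-128 + 6\right) = \left(-9\right) \left(-122\right) = 1098$)
$- \frac{36}{E + f{\left(-6 \right)}} = - \frac{36}{1098 - 15} = - \frac{36}{1083} = \left(-36\right) \frac{1}{1083} = - \frac{12}{361}$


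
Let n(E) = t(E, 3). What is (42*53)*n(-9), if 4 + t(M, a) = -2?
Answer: -13356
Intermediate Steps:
t(M, a) = -6 (t(M, a) = -4 - 2 = -6)
n(E) = -6
(42*53)*n(-9) = (42*53)*(-6) = 2226*(-6) = -13356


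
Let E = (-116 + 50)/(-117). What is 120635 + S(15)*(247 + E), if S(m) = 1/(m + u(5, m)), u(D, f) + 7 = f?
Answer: 108219250/897 ≈ 1.2065e+5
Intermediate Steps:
u(D, f) = -7 + f
S(m) = 1/(-7 + 2*m) (S(m) = 1/(m + (-7 + m)) = 1/(-7 + 2*m))
E = 22/39 (E = -66*(-1/117) = 22/39 ≈ 0.56410)
120635 + S(15)*(247 + E) = 120635 + (247 + 22/39)/(-7 + 2*15) = 120635 + (9655/39)/(-7 + 30) = 120635 + (9655/39)/23 = 120635 + (1/23)*(9655/39) = 120635 + 9655/897 = 108219250/897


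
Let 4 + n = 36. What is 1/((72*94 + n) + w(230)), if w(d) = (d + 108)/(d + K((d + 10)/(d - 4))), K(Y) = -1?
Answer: 229/1557538 ≈ 0.00014703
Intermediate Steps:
n = 32 (n = -4 + 36 = 32)
w(d) = (108 + d)/(-1 + d) (w(d) = (d + 108)/(d - 1) = (108 + d)/(-1 + d))
1/((72*94 + n) + w(230)) = 1/((72*94 + 32) + (108 + 230)/(-1 + 230)) = 1/((6768 + 32) + 338/229) = 1/(6800 + (1/229)*338) = 1/(6800 + 338/229) = 1/(1557538/229) = 229/1557538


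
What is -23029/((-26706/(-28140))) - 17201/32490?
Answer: -3509191826551/144612990 ≈ -24266.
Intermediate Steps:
-23029/((-26706/(-28140))) - 17201/32490 = -23029/((-26706*(-1/28140))) - 17201*1/32490 = -23029/4451/4690 - 17201/32490 = -23029*4690/4451 - 17201/32490 = -108006010/4451 - 17201/32490 = -3509191826551/144612990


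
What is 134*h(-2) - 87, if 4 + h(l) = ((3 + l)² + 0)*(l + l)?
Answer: -1159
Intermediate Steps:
h(l) = -4 + 2*l*(3 + l)² (h(l) = -4 + ((3 + l)² + 0)*(l + l) = -4 + (3 + l)²*(2*l) = -4 + 2*l*(3 + l)²)
134*h(-2) - 87 = 134*(-4 + 2*(-2)*(3 - 2)²) - 87 = 134*(-4 + 2*(-2)*1²) - 87 = 134*(-4 + 2*(-2)*1) - 87 = 134*(-4 - 4) - 87 = 134*(-8) - 87 = -1072 - 87 = -1159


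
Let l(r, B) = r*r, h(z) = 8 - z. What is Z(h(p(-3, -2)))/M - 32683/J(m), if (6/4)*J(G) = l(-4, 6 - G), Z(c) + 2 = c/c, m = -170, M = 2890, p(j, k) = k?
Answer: -141680821/46240 ≈ -3064.0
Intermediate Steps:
l(r, B) = r²
Z(c) = -1 (Z(c) = -2 + c/c = -2 + 1 = -1)
J(G) = 32/3 (J(G) = (⅔)*(-4)² = (⅔)*16 = 32/3)
Z(h(p(-3, -2)))/M - 32683/J(m) = -1/2890 - 32683/32/3 = -1*1/2890 - 32683*3/32 = -1/2890 - 98049/32 = -141680821/46240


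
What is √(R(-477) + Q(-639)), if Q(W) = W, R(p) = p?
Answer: 6*I*√31 ≈ 33.407*I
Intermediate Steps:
√(R(-477) + Q(-639)) = √(-477 - 639) = √(-1116) = 6*I*√31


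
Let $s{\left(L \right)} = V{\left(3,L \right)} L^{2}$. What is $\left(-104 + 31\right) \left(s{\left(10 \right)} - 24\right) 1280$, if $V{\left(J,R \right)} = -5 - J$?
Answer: $76994560$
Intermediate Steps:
$s{\left(L \right)} = - 8 L^{2}$ ($s{\left(L \right)} = \left(-5 - 3\right) L^{2} = - 8 L^{2}$)
$\left(-104 + 31\right) \left(s{\left(10 \right)} - 24\right) 1280 = \left(-104 + 31\right) \left(- 8 \cdot 10^{2} - 24\right) 1280 = - 73 \left(\left(-8\right) 100 - 24\right) 1280 = - 73 \left(-800 - 24\right) 1280 = \left(-73\right) \left(-824\right) 1280 = 60152 \cdot 1280 = 76994560$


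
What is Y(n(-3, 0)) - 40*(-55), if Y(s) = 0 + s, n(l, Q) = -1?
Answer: 2199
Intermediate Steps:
Y(s) = s
Y(n(-3, 0)) - 40*(-55) = -1 - 40*(-55) = -1 + 2200 = 2199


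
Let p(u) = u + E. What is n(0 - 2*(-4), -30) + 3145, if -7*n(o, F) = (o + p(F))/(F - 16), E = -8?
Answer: 506330/161 ≈ 3144.9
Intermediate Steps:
p(u) = -8 + u (p(u) = u - 8 = -8 + u)
n(o, F) = -(-8 + F + o)/(7*(-16 + F)) (n(o, F) = -(o + (-8 + F))/(7*(F - 16)) = -(-8 + F + o)/(7*(-16 + F)))
n(0 - 2*(-4), -30) + 3145 = (8 - 1*(-30) - (0 - 2*(-4)))/(7*(-16 - 30)) + 3145 = (⅐)*(8 + 30 - (0 + 8))/(-46) + 3145 = (⅐)*(-1/46)*(8 + 30 - 1*8) + 3145 = (⅐)*(-1/46)*(8 + 30 - 8) + 3145 = (⅐)*(-1/46)*30 + 3145 = -15/161 + 3145 = 506330/161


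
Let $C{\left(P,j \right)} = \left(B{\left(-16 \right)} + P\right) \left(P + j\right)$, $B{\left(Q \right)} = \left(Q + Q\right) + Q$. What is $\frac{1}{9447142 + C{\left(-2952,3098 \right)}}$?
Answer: $\frac{1}{9009142} \approx 1.11 \cdot 10^{-7}$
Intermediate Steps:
$B{\left(Q \right)} = 3 Q$ ($B{\left(Q \right)} = 2 Q + Q = 3 Q$)
$C{\left(P,j \right)} = \left(-48 + P\right) \left(P + j\right)$ ($C{\left(P,j \right)} = \left(3 \left(-16\right) + P\right) \left(P + j\right) = \left(-48 + P\right) \left(P + j\right)$)
$\frac{1}{9447142 + C{\left(-2952,3098 \right)}} = \frac{1}{9447142 - \left(9152304 - 8714304\right)} = \frac{1}{9447142 + \left(8714304 + 141696 - 148704 - 9145296\right)} = \frac{1}{9447142 - 438000} = \frac{1}{9009142}$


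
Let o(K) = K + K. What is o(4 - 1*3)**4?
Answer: 16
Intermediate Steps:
o(K) = 2*K
o(4 - 1*3)**4 = (2*(4 - 1*3))**4 = (2*(4 - 3))**4 = (2*1)**4 = 2**4 = 16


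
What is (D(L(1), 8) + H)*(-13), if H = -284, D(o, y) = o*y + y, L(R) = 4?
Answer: 3172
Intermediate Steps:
D(o, y) = y + o*y
(D(L(1), 8) + H)*(-13) = (8*(1 + 4) - 284)*(-13) = (8*5 - 284)*(-13) = (40 - 284)*(-13) = -244*(-13) = 3172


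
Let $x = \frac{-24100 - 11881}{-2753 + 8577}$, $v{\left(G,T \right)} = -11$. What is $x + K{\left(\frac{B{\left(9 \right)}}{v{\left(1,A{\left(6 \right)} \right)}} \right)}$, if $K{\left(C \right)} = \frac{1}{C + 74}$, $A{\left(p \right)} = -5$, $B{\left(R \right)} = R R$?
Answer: $- \frac{26310009}{4268992} \approx -6.163$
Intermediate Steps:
$B{\left(R \right)} = R^{2}$
$x = - \frac{35981}{5824} \approx -6.1781$
$K{\left(C \right)} = \frac{1}{74 + C}$
$x + K{\left(\frac{B{\left(9 \right)}}{v{\left(1,A{\left(6 \right)} \right)}} \right)} = - \frac{35981}{5824} + \frac{1}{74 + \frac{9^{2}}{-11}} = - \frac{35981}{5824} + \frac{1}{74 + 81 \left(- \frac{1}{11}\right)} = - \frac{35981}{5824} + \frac{1}{74 - \frac{81}{11}} = - \frac{35981}{5824} + \frac{1}{\frac{733}{11}} = - \frac{35981}{5824} + \frac{11}{733} = - \frac{26310009}{4268992}$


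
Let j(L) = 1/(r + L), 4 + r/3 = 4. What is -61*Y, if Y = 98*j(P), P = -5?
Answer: 5978/5 ≈ 1195.6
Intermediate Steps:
r = 0 (r = -12 + 3*4 = -12 + 12 = 0)
j(L) = 1/L (j(L) = 1/(0 + L) = 1/L)
Y = -98/5 (Y = 98/(-5) = 98*(-⅕) = -98/5 ≈ -19.600)
-61*Y = -61*(-98/5) = 5978/5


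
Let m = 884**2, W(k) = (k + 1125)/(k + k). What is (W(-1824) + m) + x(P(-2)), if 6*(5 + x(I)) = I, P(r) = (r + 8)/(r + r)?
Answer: 950244345/1216 ≈ 7.8145e+5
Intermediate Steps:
P(r) = (8 + r)/(2*r) (P(r) = (8 + r)/((2*r)) = (8 + r)*(1/(2*r)) = (8 + r)/(2*r))
x(I) = -5 + I/6
W(k) = (1125 + k)/(2*k) (W(k) = (1125 + k)/((2*k)) = (1125 + k)*(1/(2*k)) = (1125 + k)/(2*k))
m = 781456
(W(-1824) + m) + x(P(-2)) = ((1/2)*(1125 - 1824)/(-1824) + 781456) + (-5 + ((1/2)*(8 - 2)/(-2))/6) = ((1/2)*(-1/1824)*(-699) + 781456) + (-5 + ((1/2)*(-1/2)*6)/6) = (233/1216 + 781456) + (-5 + (1/6)*(-3/2)) = 950250729/1216 + (-5 - 1/4) = 950250729/1216 - 21/4 = 950244345/1216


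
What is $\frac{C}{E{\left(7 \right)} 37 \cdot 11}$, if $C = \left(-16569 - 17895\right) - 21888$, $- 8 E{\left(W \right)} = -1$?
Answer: $- \frac{450816}{407} \approx -1107.7$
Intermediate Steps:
$E{\left(W \right)} = \frac{1}{8}$ ($E{\left(W \right)} = \left(- \frac{1}{8}\right) \left(-1\right) = \frac{1}{8}$)
$C = -56352$ ($C = -34464 - 21888 = -56352$)
$\frac{C}{E{\left(7 \right)} 37 \cdot 11} = - \frac{56352}{\frac{1}{8} \cdot 37 \cdot 11} = - \frac{56352}{\frac{37}{8} \cdot 11} = - \frac{56352}{\frac{407}{8}} = \left(-56352\right) \frac{8}{407} = - \frac{450816}{407}$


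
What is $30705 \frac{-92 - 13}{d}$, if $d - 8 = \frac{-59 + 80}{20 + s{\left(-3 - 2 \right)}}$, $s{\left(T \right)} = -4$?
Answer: $- \frac{51584400}{149} \approx -3.462 \cdot 10^{5}$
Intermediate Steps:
$d = \frac{149}{16}$ ($d = 8 + \frac{-59 + 80}{20 - 4} = 8 + \frac{21}{16} = \frac{149}{16} \approx 9.3125$)
$30705 \frac{-92 - 13}{d} = 30705 \frac{-92 - 13}{\frac{149}{16}} = 30705 \left(\left(-105\right) \frac{16}{149}\right) = 30705 \left(- \frac{1680}{149}\right) = - \frac{51584400}{149}$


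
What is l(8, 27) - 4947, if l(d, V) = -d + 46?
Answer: -4909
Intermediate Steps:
l(d, V) = 46 - d
l(8, 27) - 4947 = (46 - 1*8) - 4947 = (46 - 8) - 4947 = 38 - 4947 = -4909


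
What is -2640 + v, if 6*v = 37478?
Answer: 10819/3 ≈ 3606.3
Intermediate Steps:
v = 18739/3 (v = (1/6)*37478 = 18739/3 ≈ 6246.3)
-2640 + v = -2640 + 18739/3 = 10819/3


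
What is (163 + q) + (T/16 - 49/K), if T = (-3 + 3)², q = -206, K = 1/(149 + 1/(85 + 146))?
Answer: -242359/33 ≈ -7344.2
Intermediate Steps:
K = 231/34420 (K = 1/(149 + 1/231) = 1/(34420/231) = 231/34420 ≈ 0.0067112)
T = 0 (T = 0² = 0)
(163 + q) + (T/16 - 49/K) = (163 - 206) + (0/16 - 49/231/34420) = -43 + (0*(1/16) - 49*34420/231) = -43 + (0 - 240940/33) = -43 - 240940/33 = -242359/33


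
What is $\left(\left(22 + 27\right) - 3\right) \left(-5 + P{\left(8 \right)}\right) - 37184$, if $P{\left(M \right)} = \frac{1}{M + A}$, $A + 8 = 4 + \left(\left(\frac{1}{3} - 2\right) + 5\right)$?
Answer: $- \frac{411485}{11} \approx -37408.0$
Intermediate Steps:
$A = - \frac{2}{3}$ ($A = -8 + \left(4 + \left(\left(\frac{1}{3} - 2\right) + 5\right)\right) = -8 + \left(4 + \left(- \frac{5}{3} + 5\right)\right) = -8 + \left(4 + \frac{10}{3}\right) = -8 + \frac{22}{3} = - \frac{2}{3} \approx -0.66667$)
$P{\left(M \right)} = \frac{1}{- \frac{2}{3} + M}$ ($P{\left(M \right)} = \frac{1}{M - \frac{2}{3}} = \frac{1}{- \frac{2}{3} + M}$)
$\left(\left(22 + 27\right) - 3\right) \left(-5 + P{\left(8 \right)}\right) - 37184 = \left(\left(22 + 27\right) - 3\right) \left(-5 + \frac{3}{-2 + 3 \cdot 8}\right) - 37184 = \left(49 - 3\right) \left(-5 + \frac{3}{-2 + 24}\right) - 37184 = 46 \left(-5 + \frac{3}{22}\right) - 37184 = 46 \left(- \frac{107}{22}\right) - 37184 = - \frac{2461}{11} - 37184 = - \frac{411485}{11}$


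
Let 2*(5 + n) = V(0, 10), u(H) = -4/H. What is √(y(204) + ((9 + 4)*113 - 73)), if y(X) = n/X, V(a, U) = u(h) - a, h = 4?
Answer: √58094814/204 ≈ 37.363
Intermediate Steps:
V(a, U) = -1 - a (V(a, U) = -4/4 - a = -4*¼ - a = -1 - a)
n = -11/2 (n = -5 + (-1 - 1*0)/2 = -5 + (-1 + 0)/2 = -5 + (½)*(-1) = -5 - ½ = -11/2 ≈ -5.5000)
y(X) = -11/(2*X)
√(y(204) + ((9 + 4)*113 - 73)) = √(-11/2/204 + ((9 + 4)*113 - 73)) = √(-11/2*1/204 + (13*113 - 73)) = √(-11/408 + (1469 - 73)) = √(-11/408 + 1396) = √(569557/408) = √58094814/204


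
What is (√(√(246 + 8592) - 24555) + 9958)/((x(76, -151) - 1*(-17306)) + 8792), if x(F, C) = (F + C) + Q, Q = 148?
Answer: 9958/26171 + √(-24555 + 3*√982)/26171 ≈ 0.3805 + 0.0059761*I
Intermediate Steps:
x(F, C) = 148 + C + F (x(F, C) = (F + C) + 148 = (C + F) + 148 = 148 + C + F)
(√(√(246 + 8592) - 24555) + 9958)/((x(76, -151) - 1*(-17306)) + 8792) = (√(√(246 + 8592) - 24555) + 9958)/(((148 - 151 + 76) - 1*(-17306)) + 8792) = (√(√8838 - 24555) + 9958)/((73 + 17306) + 8792) = (√(3*√982 - 24555) + 9958)/(17379 + 8792) = (√(-24555 + 3*√982) + 9958)/26171 = (9958 + √(-24555 + 3*√982))*(1/26171) = 9958/26171 + √(-24555 + 3*√982)/26171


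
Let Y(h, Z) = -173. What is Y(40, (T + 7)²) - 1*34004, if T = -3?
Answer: -34177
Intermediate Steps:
Y(40, (T + 7)²) - 1*34004 = -173 - 1*34004 = -173 - 34004 = -34177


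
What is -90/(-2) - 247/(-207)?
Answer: 9562/207 ≈ 46.193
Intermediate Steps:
-90/(-2) - 247/(-207) = -90*(-½) - 247*(-1/207) = 45 + 247/207 = 9562/207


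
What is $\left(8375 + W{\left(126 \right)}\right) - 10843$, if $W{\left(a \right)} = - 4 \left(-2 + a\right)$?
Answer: $-2964$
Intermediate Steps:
$W{\left(a \right)} = 8 - 4 a$
$\left(8375 + W{\left(126 \right)}\right) - 10843 = \left(8375 + \left(8 - 504\right)\right) - 10843 = \left(8375 - 496\right) - 10843 = 7879 - 10843 = -2964$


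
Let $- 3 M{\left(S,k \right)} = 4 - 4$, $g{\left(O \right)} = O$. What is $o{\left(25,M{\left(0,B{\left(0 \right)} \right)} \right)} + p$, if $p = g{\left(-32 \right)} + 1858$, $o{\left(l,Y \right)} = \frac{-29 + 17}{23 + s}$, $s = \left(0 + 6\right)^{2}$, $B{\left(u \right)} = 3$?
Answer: $\frac{107722}{59} \approx 1825.8$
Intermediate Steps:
$s = 36$ ($s = 6^{2} = 36$)
$M{\left(S,k \right)} = 0$ ($M{\left(S,k \right)} = - \frac{4 - 4}{3} = \left(- \frac{1}{3}\right) 0 = 0$)
$o{\left(l,Y \right)} = - \frac{12}{59}$ ($o{\left(l,Y \right)} = \frac{-29 + 17}{23 + 36} = - \frac{12}{59}$)
$p = 1826$ ($p = -32 + 1858 = 1826$)
$o{\left(25,M{\left(0,B{\left(0 \right)} \right)} \right)} + p = - \frac{12}{59} + 1826 = \frac{107722}{59}$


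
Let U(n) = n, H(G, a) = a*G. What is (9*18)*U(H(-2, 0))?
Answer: 0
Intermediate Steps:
H(G, a) = G*a
(9*18)*U(H(-2, 0)) = (9*18)*(-2*0) = 162*0 = 0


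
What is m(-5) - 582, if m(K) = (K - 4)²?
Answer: -501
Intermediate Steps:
m(K) = (-4 + K)²
m(-5) - 582 = (-4 - 5)² - 582 = (-9)² - 582 = 81 - 582 = -501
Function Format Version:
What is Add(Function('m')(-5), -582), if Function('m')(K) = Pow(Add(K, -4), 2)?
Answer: -501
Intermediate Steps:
Function('m')(K) = Pow(Add(-4, K), 2)
Add(Function('m')(-5), -582) = Add(Pow(Add(-4, -5), 2), -582) = Add(Pow(-9, 2), -582) = Add(81, -582) = -501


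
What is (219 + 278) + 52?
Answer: 549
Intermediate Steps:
(219 + 278) + 52 = 497 + 52 = 549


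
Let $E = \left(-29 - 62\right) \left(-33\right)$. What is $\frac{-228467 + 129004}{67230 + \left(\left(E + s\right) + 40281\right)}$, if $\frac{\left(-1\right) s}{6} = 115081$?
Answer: $\frac{99463}{579972} \approx 0.1715$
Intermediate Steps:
$E = 3003$ ($E = \left(-91\right) \left(-33\right) = 3003$)
$s = -690486$ ($s = \left(-6\right) 115081 = -690486$)
$\frac{-228467 + 129004}{67230 + \left(\left(E + s\right) + 40281\right)} = \frac{-228467 + 129004}{67230 + \left(\left(3003 - 690486\right) + 40281\right)} = - \frac{99463}{67230 + \left(-687483 + 40281\right)} = - \frac{99463}{67230 - 647202} = - \frac{99463}{-579972} = \left(-99463\right) \left(- \frac{1}{579972}\right) = \frac{99463}{579972}$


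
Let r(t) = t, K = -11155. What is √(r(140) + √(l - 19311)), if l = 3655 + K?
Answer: √(140 + 9*I*√331) ≈ 13.331 + 6.1413*I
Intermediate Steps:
l = -7500 (l = 3655 - 11155 = -7500)
√(r(140) + √(l - 19311)) = √(140 + √(-7500 - 19311)) = √(140 + √(-26811)) = √(140 + 9*I*√331)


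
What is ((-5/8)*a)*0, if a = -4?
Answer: 0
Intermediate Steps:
((-5/8)*a)*0 = (-5/8*(-4))*0 = (-5*⅛*(-4))*0 = -5/8*(-4)*0 = (5/2)*0 = 0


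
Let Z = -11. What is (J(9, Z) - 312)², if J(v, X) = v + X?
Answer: 98596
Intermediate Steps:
J(v, X) = X + v
(J(9, Z) - 312)² = ((-11 + 9) - 312)² = (-2 - 312)² = (-314)² = 98596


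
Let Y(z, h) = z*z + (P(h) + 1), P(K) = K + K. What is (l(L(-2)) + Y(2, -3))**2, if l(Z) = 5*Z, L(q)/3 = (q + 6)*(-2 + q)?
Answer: 58081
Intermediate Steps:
P(K) = 2*K
L(q) = 3*(-2 + q)*(6 + q) (L(q) = 3*((q + 6)*(-2 + q)) = 3*((6 + q)*(-2 + q)) = 3*((-2 + q)*(6 + q)) = 3*(-2 + q)*(6 + q))
Y(z, h) = 1 + z**2 + 2*h (Y(z, h) = z*z + (2*h + 1) = z**2 + (1 + 2*h) = 1 + z**2 + 2*h)
(l(L(-2)) + Y(2, -3))**2 = (5*(-36 + 3*(-2)**2 + 12*(-2)) + (1 + 2**2 + 2*(-3)))**2 = (5*(-36 + 3*4 - 24) + (1 + 4 - 6))**2 = (5*(-36 + 12 - 24) - 1)**2 = (5*(-48) - 1)**2 = (-240 - 1)**2 = (-241)**2 = 58081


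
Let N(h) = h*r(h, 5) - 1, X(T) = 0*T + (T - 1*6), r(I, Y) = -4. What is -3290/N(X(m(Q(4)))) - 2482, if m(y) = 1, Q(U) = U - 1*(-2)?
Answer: -50448/19 ≈ -2655.2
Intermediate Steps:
Q(U) = 2 + U (Q(U) = U + 2 = 2 + U)
X(T) = -6 + T (X(T) = 0 + (T - 6) = 0 + (-6 + T) = -6 + T)
N(h) = -1 - 4*h (N(h) = h*(-4) - 1 = -4*h - 1 = -1 - 4*h)
-3290/N(X(m(Q(4)))) - 2482 = -3290/(-1 - 4*(-6 + 1)) - 2482 = -3290/(-1 - 4*(-5)) - 2482 = -3290/(-1 + 20) - 2482 = -3290/19 - 2482 = -50448/19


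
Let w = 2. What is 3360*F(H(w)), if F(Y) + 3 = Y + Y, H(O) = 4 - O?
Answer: 3360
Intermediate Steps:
F(Y) = -3 + 2*Y (F(Y) = -3 + (Y + Y) = -3 + 2*Y)
3360*F(H(w)) = 3360*(-3 + 2*(4 - 1*2)) = 3360*(-3 + 2*(4 - 2)) = 3360*(-3 + 2*2) = 3360*(-3 + 4) = 3360*1 = 3360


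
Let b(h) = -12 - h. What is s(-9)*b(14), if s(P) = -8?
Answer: 208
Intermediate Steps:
s(-9)*b(14) = -8*(-12 - 1*14) = -8*(-12 - 14) = -8*(-26) = 208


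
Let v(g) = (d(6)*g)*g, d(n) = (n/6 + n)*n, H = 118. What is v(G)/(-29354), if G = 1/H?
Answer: -21/204362548 ≈ -1.0276e-7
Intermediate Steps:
d(n) = 7*n²/6 (d(n) = (n*(⅙) + n)*n = (n/6 + n)*n = (7*n/6)*n = 7*n²/6)
G = 1/118 ≈ 0.0084746
v(g) = 42*g² (v(g) = (((7/6)*6²)*g)*g = (((7/6)*36)*g)*g = (42*g)*g = 42*g²)
v(G)/(-29354) = (42*(1/118)²)/(-29354) = (42*(1/13924))*(-1/29354) = (21/6962)*(-1/29354) = -21/204362548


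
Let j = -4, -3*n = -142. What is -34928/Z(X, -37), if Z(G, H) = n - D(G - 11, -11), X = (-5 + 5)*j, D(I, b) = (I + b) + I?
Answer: -104784/241 ≈ -434.79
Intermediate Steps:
n = 142/3 (n = -1/3*(-142) = 142/3 ≈ 47.333)
D(I, b) = b + 2*I
X = 0 (X = (-5 + 5)*(-4) = 0*(-4) = 0)
Z(G, H) = 241/3 - 2*G (Z(G, H) = 142/3 - (-11 + 2*(G - 11)) = 142/3 - (-11 + 2*(-11 + G)) = 142/3 - (-11 + (-22 + 2*G)) = 142/3 - (-33 + 2*G) = 142/3 + (33 - 2*G) = 241/3 - 2*G)
-34928/Z(X, -37) = -34928/(241/3 - 2*0) = -34928/(241/3 + 0) = -34928/241/3 = -34928*3/241 = -104784/241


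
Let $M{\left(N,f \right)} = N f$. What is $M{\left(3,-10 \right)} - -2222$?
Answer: $2192$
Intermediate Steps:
$M{\left(3,-10 \right)} - -2222 = 3 \left(-10\right) - -2222 = -30 + 2222 = 2192$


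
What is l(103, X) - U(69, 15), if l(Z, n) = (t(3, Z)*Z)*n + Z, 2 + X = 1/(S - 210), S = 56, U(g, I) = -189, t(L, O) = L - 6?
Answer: 140449/154 ≈ 912.01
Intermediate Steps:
t(L, O) = -6 + L
X = -309/154 (X = -2 + 1/(56 - 210) = -2 + 1/(-154) = -2 - 1/154 = -309/154 ≈ -2.0065)
l(Z, n) = Z - 3*Z*n (l(Z, n) = ((-6 + 3)*Z)*n + Z = (-3*Z)*n + Z = -3*Z*n + Z = Z - 3*Z*n)
l(103, X) - U(69, 15) = 103*(1 - 3*(-309/154)) - 1*(-189) = 103*(1 + 927/154) + 189 = 103*(1081/154) + 189 = 111343/154 + 189 = 140449/154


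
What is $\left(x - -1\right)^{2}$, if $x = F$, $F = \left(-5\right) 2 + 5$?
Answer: $16$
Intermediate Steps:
$F = -5$ ($F = -10 + 5 = -5$)
$x = -5$
$\left(x - -1\right)^{2} = \left(-5 - -1\right)^{2} = \left(-5 + \left(-6 + 7\right)\right)^{2} = \left(-5 + 1\right)^{2} = \left(-4\right)^{2} = 16$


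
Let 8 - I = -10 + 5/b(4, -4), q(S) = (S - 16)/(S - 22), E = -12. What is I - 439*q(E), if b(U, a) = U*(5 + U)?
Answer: -210325/612 ≈ -343.67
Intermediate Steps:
q(S) = (-16 + S)/(-22 + S)
I = 643/36 (I = 8 - (-10 + 5/((4*(5 + 4)))) = 8 - (-10 + 5/((4*9))) = 8 - (-10 + 5/36) = 8 - 1*(-355/36) = 8 + 355/36 = 643/36 ≈ 17.861)
I - 439*q(E) = 643/36 - 439*(-16 - 12)/(-22 - 12) = 643/36 - 439*(-28)/(-34) = 643/36 - (-439)*(-28)/34 = 643/36 - 439*14/17 = 643/36 - 6146/17 = -210325/612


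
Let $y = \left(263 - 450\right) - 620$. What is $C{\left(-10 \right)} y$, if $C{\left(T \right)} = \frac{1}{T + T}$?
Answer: $\frac{807}{20} \approx 40.35$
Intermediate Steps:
$C{\left(T \right)} = \frac{1}{2 T}$
$y = -807$ ($y = -187 - 620 = -807$)
$C{\left(-10 \right)} y = \frac{1}{2 \left(-10\right)} \left(-807\right) = \frac{1}{2} \left(- \frac{1}{10}\right) \left(-807\right) = \left(- \frac{1}{20}\right) \left(-807\right) = \frac{807}{20}$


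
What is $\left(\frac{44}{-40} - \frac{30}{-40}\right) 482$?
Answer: $- \frac{1687}{10} \approx -168.7$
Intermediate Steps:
$\left(\frac{44}{-40} - \frac{30}{-40}\right) 482 = \left(44 \left(- \frac{1}{40}\right) - - \frac{3}{4}\right) 482 = \left(- \frac{11}{10} + \frac{3}{4}\right) 482 = \left(- \frac{7}{20}\right) 482 = - \frac{1687}{10}$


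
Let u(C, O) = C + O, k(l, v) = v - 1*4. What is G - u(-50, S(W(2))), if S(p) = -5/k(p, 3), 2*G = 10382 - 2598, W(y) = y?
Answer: 3937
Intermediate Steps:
k(l, v) = -4 + v (k(l, v) = v - 4 = -4 + v)
G = 3892 (G = (10382 - 2598)/2 = (½)*7784 = 3892)
S(p) = 5 (S(p) = -5/(-4 + 3) = -5/(-1) = -5*(-1) = 5)
G - u(-50, S(W(2))) = 3892 - (-50 + 5) = 3892 - 1*(-45) = 3892 + 45 = 3937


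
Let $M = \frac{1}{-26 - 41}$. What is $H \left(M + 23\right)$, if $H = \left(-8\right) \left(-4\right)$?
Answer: $\frac{49280}{67} \approx 735.52$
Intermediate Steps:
$H = 32$
$M = - \frac{1}{67}$ ($M = \frac{1}{-67} = - \frac{1}{67} \approx -0.014925$)
$H \left(M + 23\right) = 32 \left(- \frac{1}{67} + 23\right) = 32 \cdot \frac{1540}{67} = \frac{49280}{67}$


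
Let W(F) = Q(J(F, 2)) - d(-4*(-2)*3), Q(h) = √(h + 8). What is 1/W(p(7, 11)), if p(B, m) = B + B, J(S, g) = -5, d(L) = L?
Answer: -8/191 - √3/573 ≈ -0.044908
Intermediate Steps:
Q(h) = √(8 + h)
p(B, m) = 2*B
W(F) = -24 + √3 (W(F) = √(8 - 5) - (-4*(-2))*3 = √3 - 8*3 = √3 - 1*24 = √3 - 24 = -24 + √3)
1/W(p(7, 11)) = 1/(-24 + √3)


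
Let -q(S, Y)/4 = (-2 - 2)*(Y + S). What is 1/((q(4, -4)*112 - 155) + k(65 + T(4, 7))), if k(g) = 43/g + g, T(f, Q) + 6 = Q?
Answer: -66/5831 ≈ -0.011319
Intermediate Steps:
T(f, Q) = -6 + Q
q(S, Y) = 16*S + 16*Y (q(S, Y) = -4*(-2 - 2)*(Y + S) = -(-16)*(S + Y) = -4*(-4*S - 4*Y) = 16*S + 16*Y)
k(g) = g + 43/g
1/((q(4, -4)*112 - 155) + k(65 + T(4, 7))) = 1/(((16*4 + 16*(-4))*112 - 155) + ((65 + (-6 + 7)) + 43/(65 + (-6 + 7)))) = 1/(((64 - 64)*112 - 155) + ((65 + 1) + 43/(65 + 1))) = 1/((0*112 - 155) + (66 + 43/66)) = 1/((0 - 155) + (66 + 43*(1/66))) = 1/(-155 + (66 + 43/66)) = 1/(-155 + 4399/66) = 1/(-5831/66) = -66/5831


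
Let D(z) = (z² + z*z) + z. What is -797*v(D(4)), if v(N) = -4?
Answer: 3188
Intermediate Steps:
D(z) = z + 2*z² (D(z) = (z² + z²) + z = 2*z² + z = z + 2*z²)
-797*v(D(4)) = -797*(-4) = 3188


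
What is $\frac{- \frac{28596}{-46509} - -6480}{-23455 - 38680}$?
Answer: $- \frac{100468972}{963278905} \approx -0.1043$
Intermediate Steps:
$\frac{- \frac{28596}{-46509} - -6480}{-23455 - 38680} = \frac{\left(-28596\right) \left(- \frac{1}{46509}\right) + 6480}{-62135} = \left(\frac{9532}{15503} + 6480\right) \left(- \frac{1}{62135}\right) = \frac{100468972}{15503} \left(- \frac{1}{62135}\right) = - \frac{100468972}{963278905}$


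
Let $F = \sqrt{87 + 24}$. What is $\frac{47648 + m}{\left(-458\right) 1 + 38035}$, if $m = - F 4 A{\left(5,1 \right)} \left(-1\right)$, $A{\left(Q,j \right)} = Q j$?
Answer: $\frac{47648}{37577} + \frac{20 \sqrt{111}}{37577} \approx 1.2736$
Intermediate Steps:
$F = \sqrt{111} \approx 10.536$
$m = 20 \sqrt{111}$ ($m = - \sqrt{111} \cdot 4 \cdot 5 \cdot 1 \left(-1\right) = - \sqrt{111} \cdot 4 \cdot 5 \left(-1\right) = - \sqrt{111} \cdot 20 \left(-1\right) = - \sqrt{111} \left(-20\right) = - \left(-20\right) \sqrt{111} = 20 \sqrt{111} \approx 210.71$)
$\frac{47648 + m}{\left(-458\right) 1 + 38035} = \frac{47648 + 20 \sqrt{111}}{\left(-458\right) 1 + 38035} = \frac{47648 + 20 \sqrt{111}}{-458 + 38035} = \frac{47648 + 20 \sqrt{111}}{37577} = \left(47648 + 20 \sqrt{111}\right) \frac{1}{37577} = \frac{47648}{37577} + \frac{20 \sqrt{111}}{37577}$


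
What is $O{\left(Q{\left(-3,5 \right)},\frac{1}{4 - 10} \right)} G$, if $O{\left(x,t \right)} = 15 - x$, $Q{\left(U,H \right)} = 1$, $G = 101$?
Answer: $1414$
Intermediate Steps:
$O{\left(Q{\left(-3,5 \right)},\frac{1}{4 - 10} \right)} G = \left(15 - 1\right) 101 = 14 \cdot 101 = 1414$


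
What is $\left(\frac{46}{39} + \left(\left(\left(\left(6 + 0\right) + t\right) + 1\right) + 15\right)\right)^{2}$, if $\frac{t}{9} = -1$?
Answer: $\frac{305809}{1521} \approx 201.06$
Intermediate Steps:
$t = -9$ ($t = 9 \left(-1\right) = -9$)
$\left(\frac{46}{39} + \left(\left(\left(\left(6 + 0\right) + t\right) + 1\right) + 15\right)\right)^{2} = \left(\frac{46}{39} + \left(\left(\left(\left(6 + 0\right) - 9\right) + 1\right) + 15\right)\right)^{2} = \left(46 \cdot \frac{1}{39} + \left(\left(\left(6 - 9\right) + 1\right) + 15\right)\right)^{2} = \left(\frac{46}{39} + \left(\left(-3 + 1\right) + 15\right)\right)^{2} = \left(\frac{46}{39} + \left(-2 + 15\right)\right)^{2} = \left(\frac{46}{39} + 13\right)^{2} = \left(\frac{553}{39}\right)^{2} = \frac{305809}{1521}$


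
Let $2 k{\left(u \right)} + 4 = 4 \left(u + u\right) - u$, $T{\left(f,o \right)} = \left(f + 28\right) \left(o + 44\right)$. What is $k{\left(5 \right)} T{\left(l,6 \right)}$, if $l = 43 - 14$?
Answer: $44175$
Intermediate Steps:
$l = 29$ ($l = 43 - 14 = 29$)
$T{\left(f,o \right)} = \left(28 + f\right) \left(44 + o\right)$
$k{\left(u \right)} = -2 + \frac{7 u}{2}$ ($k{\left(u \right)} = -2 + \frac{4 \left(u + u\right) - u}{2} = -2 + \frac{4 \cdot 2 u - u}{2} = -2 + \frac{8 u - u}{2} = -2 + \frac{7 u}{2}$)
$k{\left(5 \right)} T{\left(l,6 \right)} = \left(-2 + \frac{7}{2} \cdot 5\right) \left(1232 + 28 \cdot 6 + 44 \cdot 29 + 29 \cdot 6\right) = \left(-2 + \frac{35}{2}\right) \left(1232 + 168 + 1276 + 174\right) = \frac{31}{2} \cdot 2850 = 44175$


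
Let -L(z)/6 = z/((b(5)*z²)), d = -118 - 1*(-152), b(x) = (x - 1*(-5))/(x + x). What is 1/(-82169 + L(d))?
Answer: -17/1396876 ≈ -1.2170e-5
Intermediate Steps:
b(x) = (5 + x)/(2*x) (b(x) = (x + 5)/((2*x)) = (5 + x)*(1/(2*x)) = (5 + x)/(2*x))
d = 34 (d = -118 + 152 = 34)
L(z) = -6/z (L(z) = -6*z/(((½)*(5 + 5)/5)*z²) = -6*z/(((½)*(⅕)*10)*z²) = -6*z/(1*z²) = -6*z/(z²) = -6*z/z² = -6/z)
1/(-82169 + L(d)) = 1/(-82169 - 6/34) = 1/(-82169 - 6*1/34) = 1/(-82169 - 3/17) = 1/(-1396876/17) = -17/1396876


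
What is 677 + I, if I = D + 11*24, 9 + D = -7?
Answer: 925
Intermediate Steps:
D = -16 (D = -9 - 7 = -16)
I = 248 (I = -16 + 11*24 = -16 + 264 = 248)
677 + I = 677 + 248 = 925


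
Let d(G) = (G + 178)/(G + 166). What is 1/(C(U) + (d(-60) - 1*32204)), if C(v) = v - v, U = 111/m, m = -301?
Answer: -53/1706753 ≈ -3.1053e-5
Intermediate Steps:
d(G) = (178 + G)/(166 + G)
U = -111/301 (U = 111/(-301) = 111*(-1/301) = -111/301 ≈ -0.36877)
C(v) = 0
1/(C(U) + (d(-60) - 1*32204)) = 1/(0 + ((178 - 60)/(166 - 60) - 1*32204)) = 1/(0 + (118/106 - 32204)) = 1/(0 + ((1/106)*118 - 32204)) = 1/(0 + (59/53 - 32204)) = 1/(0 - 1706753/53) = 1/(-1706753/53) = -53/1706753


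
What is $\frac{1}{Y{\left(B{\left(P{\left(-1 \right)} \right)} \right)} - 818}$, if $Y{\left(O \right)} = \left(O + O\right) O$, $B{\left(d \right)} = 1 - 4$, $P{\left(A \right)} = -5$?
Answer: $- \frac{1}{800} \approx -0.00125$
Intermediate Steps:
$B{\left(d \right)} = -3$
$Y{\left(O \right)} = 2 O^{2}$ ($Y{\left(O \right)} = 2 O O = 2 O^{2}$)
$\frac{1}{Y{\left(B{\left(P{\left(-1 \right)} \right)} \right)} - 818} = \frac{1}{2 \left(-3\right)^{2} - 818} = \frac{1}{2 \cdot 9 - 818} = \frac{1}{18 - 818} = \frac{1}{-800} = - \frac{1}{800}$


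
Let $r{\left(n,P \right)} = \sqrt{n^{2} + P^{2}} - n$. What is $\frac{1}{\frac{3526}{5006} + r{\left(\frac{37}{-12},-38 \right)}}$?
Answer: $- \frac{284758801}{108196231538} + \frac{6265009 \sqrt{209305}}{108196231538} \approx 0.023859$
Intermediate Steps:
$r{\left(n,P \right)} = \sqrt{P^{2} + n^{2}} - n$
$\frac{1}{\frac{3526}{5006} + r{\left(\frac{37}{-12},-38 \right)}} = \frac{1}{\frac{3526}{5006} - \left(- \frac{37}{12} - \sqrt{\left(-38\right)^{2} + \left(\frac{37}{-12}\right)^{2}}\right)} = \frac{1}{3526 \cdot \frac{1}{5006} - \left(- \frac{37}{12} - \sqrt{1444 + \left(37 \left(- \frac{1}{12}\right)\right)^{2}}\right)} = \frac{1}{\frac{1763}{2503} - \left(- \frac{37}{12} - \sqrt{1444 + \left(- \frac{37}{12}\right)^{2}}\right)} = \frac{1}{\frac{1763}{2503} + \left(\sqrt{1444 + \frac{1369}{144}} + \frac{37}{12}\right)} = \frac{1}{\frac{1763}{2503} + \left(\sqrt{\frac{209305}{144}} + \frac{37}{12}\right)} = \frac{1}{\frac{1763}{2503} + \left(\frac{\sqrt{209305}}{12} + \frac{37}{12}\right)} = \frac{1}{\frac{1763}{2503} + \left(\frac{37}{12} + \frac{\sqrt{209305}}{12}\right)} = \frac{1}{\frac{113767}{30036} + \frac{\sqrt{209305}}{12}}$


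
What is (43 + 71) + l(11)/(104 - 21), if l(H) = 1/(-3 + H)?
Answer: 75697/664 ≈ 114.00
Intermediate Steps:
(43 + 71) + l(11)/(104 - 21) = (43 + 71) + 1/((-3 + 11)*(104 - 21)) = 114 + 1/(8*83) = 114 + (⅛)*(1/83) = 114 + 1/664 = 75697/664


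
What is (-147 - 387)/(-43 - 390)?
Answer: 534/433 ≈ 1.2333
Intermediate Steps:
(-147 - 387)/(-43 - 390) = -534/(-433) = -534*(-1/433) = 534/433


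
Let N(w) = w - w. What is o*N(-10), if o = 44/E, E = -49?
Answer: 0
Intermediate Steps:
N(w) = 0
o = -44/49 (o = 44/(-49) = 44*(-1/49) = -44/49 ≈ -0.89796)
o*N(-10) = -44/49*0 = 0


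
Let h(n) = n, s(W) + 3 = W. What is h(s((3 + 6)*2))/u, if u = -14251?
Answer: -15/14251 ≈ -0.0010526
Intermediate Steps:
s(W) = -3 + W
h(s((3 + 6)*2))/u = (-3 + (3 + 6)*2)/(-14251) = (-3 + 9*2)*(-1/14251) = (-3 + 18)*(-1/14251) = 15*(-1/14251) = -15/14251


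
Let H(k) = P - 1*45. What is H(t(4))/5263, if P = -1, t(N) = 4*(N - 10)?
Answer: -46/5263 ≈ -0.0087403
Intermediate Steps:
t(N) = -40 + 4*N (t(N) = 4*(-10 + N) = -40 + 4*N)
H(k) = -46 (H(k) = -1 - 1*45 = -1 - 45 = -46)
H(t(4))/5263 = -46/5263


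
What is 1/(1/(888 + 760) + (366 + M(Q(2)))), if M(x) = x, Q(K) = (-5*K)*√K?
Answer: 994022512/363269661761 + 27159040*√2/363269661761 ≈ 0.0028421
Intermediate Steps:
Q(K) = -5*K^(3/2)
1/(1/(888 + 760) + (366 + M(Q(2)))) = 1/(1/(888 + 760) + (366 - 10*√2)) = 1/(1/1648 + (366 - 10*√2)) = 1/(603169/1648 - 10*√2)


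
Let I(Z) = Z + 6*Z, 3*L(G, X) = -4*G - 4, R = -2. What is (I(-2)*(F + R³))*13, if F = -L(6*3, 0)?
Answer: -9464/3 ≈ -3154.7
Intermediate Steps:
L(G, X) = -4/3 - 4*G/3 (L(G, X) = (-4*G - 4)/3 = (-4 - 4*G)/3 = -4/3 - 4*G/3)
I(Z) = 7*Z
F = 76/3 (F = -(-4/3 - 8*3) = -(-4/3 - 4/3*18) = -(-4/3 - 24) = -1*(-76/3) = 76/3 ≈ 25.333)
(I(-2)*(F + R³))*13 = ((7*(-2))*(76/3 + (-2)³))*13 = -14*(76/3 - 8)*13 = -14*52/3*13 = -728/3*13 = -9464/3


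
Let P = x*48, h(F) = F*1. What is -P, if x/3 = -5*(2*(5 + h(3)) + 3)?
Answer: 13680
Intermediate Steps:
h(F) = F
x = -285 (x = 3*(-5*(2*(5 + 3) + 3)) = 3*(-5*(2*8 + 3)) = 3*(-5*(16 + 3)) = 3*(-5*19) = 3*(-95) = -285)
P = -13680 (P = -285*48 = -13680)
-P = -1*(-13680) = 13680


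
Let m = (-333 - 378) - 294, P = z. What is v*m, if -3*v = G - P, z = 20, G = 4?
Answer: -5360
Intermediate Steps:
P = 20
m = -1005 (m = -711 - 294 = -1005)
v = 16/3 (v = -(4 - 1*20)/3 = -(4 - 20)/3 = -⅓*(-16) = 16/3 ≈ 5.3333)
v*m = (16/3)*(-1005) = -5360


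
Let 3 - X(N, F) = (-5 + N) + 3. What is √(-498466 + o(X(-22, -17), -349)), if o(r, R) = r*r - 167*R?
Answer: I*√439454 ≈ 662.91*I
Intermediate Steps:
X(N, F) = 5 - N (X(N, F) = 3 - ((-5 + N) + 3) = 3 - (-2 + N) = 3 + (2 - N) = 5 - N)
o(r, R) = r² - 167*R
√(-498466 + o(X(-22, -17), -349)) = √(-498466 + ((5 - 1*(-22))² - 167*(-349))) = √(-498466 + ((5 + 22)² + 58283)) = √(-498466 + (27² + 58283)) = √(-498466 + (729 + 58283)) = √(-498466 + 59012) = √(-439454) = I*√439454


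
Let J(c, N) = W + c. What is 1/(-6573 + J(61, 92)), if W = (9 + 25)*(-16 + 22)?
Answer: -1/6308 ≈ -0.00015853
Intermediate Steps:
W = 204 (W = 34*6 = 204)
J(c, N) = 204 + c
1/(-6573 + J(61, 92)) = 1/(-6573 + (204 + 61)) = 1/(-6573 + 265) = 1/(-6308) = -1/6308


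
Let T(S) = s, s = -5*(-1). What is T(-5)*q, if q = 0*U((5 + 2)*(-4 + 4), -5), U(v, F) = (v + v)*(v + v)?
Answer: 0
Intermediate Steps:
s = 5
U(v, F) = 4*v² (U(v, F) = (2*v)*(2*v) = 4*v²)
T(S) = 5
q = 0 (q = 0*(4*((5 + 2)*(-4 + 4))²) = 0*(4*(7*0)²) = 0*(4*0²) = 0*(4*0) = 0*0 = 0)
T(-5)*q = 5*0 = 0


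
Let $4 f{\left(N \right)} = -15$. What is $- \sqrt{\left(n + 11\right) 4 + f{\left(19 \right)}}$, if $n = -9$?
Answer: $- \frac{\sqrt{17}}{2} \approx -2.0616$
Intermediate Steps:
$f{\left(N \right)} = - \frac{15}{4}$ ($f{\left(N \right)} = \frac{1}{4} \left(-15\right) = - \frac{15}{4}$)
$- \sqrt{\left(n + 11\right) 4 + f{\left(19 \right)}} = - \sqrt{\left(-9 + 11\right) 4 - \frac{15}{4}} = - \sqrt{2 \cdot 4 - \frac{15}{4}} = - \sqrt{8 - \frac{15}{4}} = - \sqrt{\frac{17}{4}} = - \frac{\sqrt{17}}{2}$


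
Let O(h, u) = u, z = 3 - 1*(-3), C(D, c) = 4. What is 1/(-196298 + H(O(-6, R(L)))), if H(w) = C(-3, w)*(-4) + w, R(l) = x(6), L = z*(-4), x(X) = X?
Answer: -1/196308 ≈ -5.0940e-6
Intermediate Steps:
z = 6 (z = 3 + 3 = 6)
L = -24 (L = 6*(-4) = -24)
R(l) = 6
H(w) = -16 + w (H(w) = 4*(-4) + w = -16 + w)
1/(-196298 + H(O(-6, R(L)))) = 1/(-196298 + (-16 + 6)) = 1/(-196298 - 10) = 1/(-196308) = -1/196308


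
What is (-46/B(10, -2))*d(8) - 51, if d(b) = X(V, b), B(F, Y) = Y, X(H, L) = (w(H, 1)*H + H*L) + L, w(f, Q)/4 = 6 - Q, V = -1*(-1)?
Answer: 777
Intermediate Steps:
V = 1
w(f, Q) = 24 - 4*Q (w(f, Q) = 4*(6 - Q) = 24 - 4*Q)
X(H, L) = L + 20*H + H*L (X(H, L) = ((24 - 4*1)*H + H*L) + L = ((24 - 4)*H + H*L) + L = (20*H + H*L) + L = L + 20*H + H*L)
d(b) = 20 + 2*b (d(b) = b + 20*1 + 1*b = b + 20 + b = 20 + 2*b)
(-46/B(10, -2))*d(8) - 51 = (-46/(-2))*(20 + 2*8) - 51 = (-46*(-½))*(20 + 16) - 51 = 23*36 - 51 = 828 - 51 = 777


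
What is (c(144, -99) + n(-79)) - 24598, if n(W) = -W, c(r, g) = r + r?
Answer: -24231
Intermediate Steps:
c(r, g) = 2*r
(c(144, -99) + n(-79)) - 24598 = (2*144 - 1*(-79)) - 24598 = (288 + 79) - 24598 = 367 - 24598 = -24231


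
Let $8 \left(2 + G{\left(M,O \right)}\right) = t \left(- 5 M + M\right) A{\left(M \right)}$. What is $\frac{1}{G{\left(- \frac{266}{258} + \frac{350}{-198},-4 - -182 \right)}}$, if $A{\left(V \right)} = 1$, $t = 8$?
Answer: $\frac{4257}{39142} \approx 0.10876$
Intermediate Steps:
$G{\left(M,O \right)} = -2 - 4 M$ ($G{\left(M,O \right)} = -2 + \frac{8 \left(- 5 M + M\right) 1}{8} = -2 + \frac{8 \left(- 4 M\right) 1}{8} = -2 + \frac{- 32 M 1}{8} = -2 + \frac{\left(-32\right) M}{8} = -2 - 4 M$)
$\frac{1}{G{\left(- \frac{266}{258} + \frac{350}{-198},-4 - -182 \right)}} = \frac{1}{-2 - 4 \left(- \frac{266}{258} + \frac{350}{-198}\right)} = \frac{1}{-2 - 4 \left(\left(-266\right) \frac{1}{258} + 350 \left(- \frac{1}{198}\right)\right)} = \frac{1}{-2 - 4 \left(- \frac{133}{129} - \frac{175}{99}\right)} = \frac{1}{-2 - - \frac{47656}{4257}} = \frac{1}{-2 + \frac{47656}{4257}} = \frac{1}{\frac{39142}{4257}} = \frac{4257}{39142}$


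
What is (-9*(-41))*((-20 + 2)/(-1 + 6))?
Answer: -6642/5 ≈ -1328.4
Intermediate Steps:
(-9*(-41))*((-20 + 2)/(-1 + 6)) = 369*(-18/5) = -6642/5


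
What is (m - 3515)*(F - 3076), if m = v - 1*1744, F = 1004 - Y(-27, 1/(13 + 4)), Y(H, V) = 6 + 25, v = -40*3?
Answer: 11312037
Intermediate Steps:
v = -120
Y(H, V) = 31
F = 973 (F = 1004 - 1*31 = 1004 - 31 = 973)
m = -1864 (m = -120 - 1*1744 = -120 - 1744 = -1864)
(m - 3515)*(F - 3076) = (-1864 - 3515)*(973 - 3076) = -5379*(-2103) = 11312037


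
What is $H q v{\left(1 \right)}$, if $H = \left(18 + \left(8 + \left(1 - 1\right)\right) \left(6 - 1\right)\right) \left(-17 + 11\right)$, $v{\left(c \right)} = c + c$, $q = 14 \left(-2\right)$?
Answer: $19488$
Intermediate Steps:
$q = -28$
$v{\left(c \right)} = 2 c$
$H = -348$ ($H = \left(18 + \left(8 + 0\right) 5\right) \left(-6\right) = \left(18 + 8 \cdot 5\right) \left(-6\right) = \left(18 + 40\right) \left(-6\right) = 58 \left(-6\right) = -348$)
$H q v{\left(1 \right)} = \left(-348\right) \left(-28\right) 2 \cdot 1 = 9744 \cdot 2 = 19488$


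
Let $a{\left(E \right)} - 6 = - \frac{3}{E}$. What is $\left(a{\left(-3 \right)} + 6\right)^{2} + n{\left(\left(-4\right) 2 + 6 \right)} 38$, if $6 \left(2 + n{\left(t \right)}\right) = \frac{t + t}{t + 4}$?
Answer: $\frac{241}{3} \approx 80.333$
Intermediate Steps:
$a{\left(E \right)} = 6 - \frac{3}{E}$
$n{\left(t \right)} = -2 + \frac{t}{3 \left(4 + t\right)}$ ($n{\left(t \right)} = -2 + \frac{\left(t + t\right) \frac{1}{t + 4}}{6} = -2 + \frac{2 t \frac{1}{4 + t}}{6} = -2 + \frac{t}{3 \left(4 + t\right)}$)
$\left(a{\left(-3 \right)} + 6\right)^{2} + n{\left(\left(-4\right) 2 + 6 \right)} 38 = \left(\left(6 - \frac{3}{-3}\right) + 6\right)^{2} + \frac{-24 - 5 \left(\left(-4\right) 2 + 6\right)}{3 \left(4 + \left(\left(-4\right) 2 + 6\right)\right)} 38 = \left(\left(6 - -1\right) + 6\right)^{2} + \frac{-24 - 5 \left(-8 + 6\right)}{3 \left(4 + \left(-8 + 6\right)\right)} 38 = \left(\left(6 + 1\right) + 6\right)^{2} + \frac{-24 - -10}{3 \left(4 - 2\right)} 38 = \left(7 + 6\right)^{2} + \frac{-24 + 10}{3 \cdot 2} \cdot 38 = 13^{2} + \frac{1}{3} \cdot \frac{1}{2} \left(-14\right) 38 = 169 - \frac{266}{3} = \frac{241}{3}$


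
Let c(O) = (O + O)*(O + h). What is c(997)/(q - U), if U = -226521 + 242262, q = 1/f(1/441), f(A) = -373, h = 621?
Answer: -601703458/2935697 ≈ -204.96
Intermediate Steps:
q = -1/373 (q = 1/(-373) = -1/373 ≈ -0.0026810)
c(O) = 2*O*(621 + O) (c(O) = (O + O)*(O + 621) = (2*O)*(621 + O) = 2*O*(621 + O))
U = 15741
c(997)/(q - U) = (2*997*(621 + 997))/(-1/373 - 1*15741) = (2*997*1618)/(-1/373 - 15741) = 3226292/(-5871394/373) = 3226292*(-373/5871394) = -601703458/2935697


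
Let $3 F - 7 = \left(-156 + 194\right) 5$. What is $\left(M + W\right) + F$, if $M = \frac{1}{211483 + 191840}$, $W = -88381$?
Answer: $- \frac{35619605185}{403323} \approx -88315.0$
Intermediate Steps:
$M = \frac{1}{403323} \approx 2.4794 \cdot 10^{-6}$
$F = \frac{197}{3}$ ($F = \frac{7}{3} + \frac{\left(-156 + 194\right) 5}{3} = \frac{7}{3} + \frac{38 \cdot 5}{3} = \frac{7}{3} + \frac{1}{3} \cdot 190 = \frac{7}{3} + \frac{190}{3} = \frac{197}{3} \approx 65.667$)
$\left(M + W\right) + F = \left(\frac{1}{403323} - 88381\right) + \frac{197}{3} = - \frac{35646090062}{403323} + \frac{197}{3} = - \frac{35619605185}{403323}$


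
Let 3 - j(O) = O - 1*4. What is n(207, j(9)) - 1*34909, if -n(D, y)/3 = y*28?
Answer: -34741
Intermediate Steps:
j(O) = 7 - O (j(O) = 3 - (O - 1*4) = 3 - (O - 4) = 3 - (-4 + O) = 3 + (4 - O) = 7 - O)
n(D, y) = -84*y (n(D, y) = -3*y*28 = -84*y)
n(207, j(9)) - 1*34909 = -84*(7 - 1*9) - 1*34909 = -84*(7 - 9) - 34909 = -84*(-2) - 34909 = 168 - 34909 = -34741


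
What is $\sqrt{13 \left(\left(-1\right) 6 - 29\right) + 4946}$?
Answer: $3 \sqrt{499} \approx 67.015$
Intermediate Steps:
$\sqrt{13 \left(\left(-1\right) 6 - 29\right) + 4946} = \sqrt{13 \left(-6 - 29\right) + 4946} = \sqrt{13 \left(-35\right) + 4946} = \sqrt{-455 + 4946} = \sqrt{4491} = 3 \sqrt{499}$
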